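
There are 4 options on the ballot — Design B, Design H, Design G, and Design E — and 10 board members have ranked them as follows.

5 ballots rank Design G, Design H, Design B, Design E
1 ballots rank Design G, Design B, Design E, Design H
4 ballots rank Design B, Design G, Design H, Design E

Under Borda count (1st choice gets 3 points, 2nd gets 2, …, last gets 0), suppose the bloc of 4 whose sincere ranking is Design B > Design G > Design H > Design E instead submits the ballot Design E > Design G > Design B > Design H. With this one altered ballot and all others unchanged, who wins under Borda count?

Design G

Borda totals with the altered ballot: Design B 11, Design H 10, Design G 26, Design E 13.
The winner is unchanged: still Design G.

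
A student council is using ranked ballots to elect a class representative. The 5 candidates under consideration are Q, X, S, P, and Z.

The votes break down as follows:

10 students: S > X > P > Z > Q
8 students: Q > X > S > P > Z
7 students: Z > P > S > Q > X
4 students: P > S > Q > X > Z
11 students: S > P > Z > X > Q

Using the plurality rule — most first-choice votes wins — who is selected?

First-place vote totals:
  Q: 8
  X: 0
  S: 21
  P: 4
  Z: 7
S has the most first-place votes.

S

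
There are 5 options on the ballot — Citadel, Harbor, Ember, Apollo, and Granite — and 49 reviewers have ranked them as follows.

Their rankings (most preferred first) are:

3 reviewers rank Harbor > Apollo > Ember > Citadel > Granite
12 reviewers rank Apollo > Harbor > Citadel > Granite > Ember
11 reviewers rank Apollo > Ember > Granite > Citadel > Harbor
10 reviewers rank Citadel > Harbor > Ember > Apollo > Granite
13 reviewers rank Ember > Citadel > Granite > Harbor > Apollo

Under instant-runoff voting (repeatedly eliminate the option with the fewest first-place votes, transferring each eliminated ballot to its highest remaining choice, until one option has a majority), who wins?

Apollo

Round 1: Apollo 23, Ember 13, Citadel 10, Harbor 3, Granite 0. Granite has the fewest and is eliminated.
Round 2: Apollo 23, Ember 13, Citadel 10, Harbor 3. Harbor has the fewest and is eliminated.
Round 3: Apollo 26, Ember 13, Citadel 10. Apollo has a majority.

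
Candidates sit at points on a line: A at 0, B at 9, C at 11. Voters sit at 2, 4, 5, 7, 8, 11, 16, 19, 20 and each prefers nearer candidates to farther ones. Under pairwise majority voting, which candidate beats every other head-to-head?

B

With single-peaked preferences on a line, the Condorcet winner is the candidate closest to the median voter.
The median voter (position 8) is closest to B at 9.
Check: B vs C — voters closer to B: 5 of 9.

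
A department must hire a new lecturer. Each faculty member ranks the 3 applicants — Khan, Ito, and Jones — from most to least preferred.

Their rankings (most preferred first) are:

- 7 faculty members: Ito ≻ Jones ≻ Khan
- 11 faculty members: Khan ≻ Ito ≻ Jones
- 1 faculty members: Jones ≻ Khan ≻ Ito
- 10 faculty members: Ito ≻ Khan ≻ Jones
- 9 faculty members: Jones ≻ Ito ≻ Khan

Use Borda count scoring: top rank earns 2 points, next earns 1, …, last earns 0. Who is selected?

Borda scores:
  Khan: 7·0 + 11·2 + 1 + 10·1 + 9·0 = 33
  Ito: 7·2 + 11·1 + 0 + 10·2 + 9·1 = 54
  Jones: 7·1 + 11·0 + 2 + 10·0 + 9·2 = 27
Ito has the highest total.

Ito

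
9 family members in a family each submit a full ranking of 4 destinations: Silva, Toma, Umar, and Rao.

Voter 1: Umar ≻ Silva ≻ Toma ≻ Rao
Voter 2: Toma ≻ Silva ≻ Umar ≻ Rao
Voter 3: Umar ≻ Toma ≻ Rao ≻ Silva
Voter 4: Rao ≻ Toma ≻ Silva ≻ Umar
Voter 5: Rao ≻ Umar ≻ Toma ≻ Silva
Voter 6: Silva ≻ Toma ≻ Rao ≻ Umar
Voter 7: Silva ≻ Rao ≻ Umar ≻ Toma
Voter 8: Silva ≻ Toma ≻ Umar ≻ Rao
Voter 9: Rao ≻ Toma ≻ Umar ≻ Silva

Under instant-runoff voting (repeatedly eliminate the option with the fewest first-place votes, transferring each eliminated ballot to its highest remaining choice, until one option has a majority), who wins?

Silva

Round 1: Silva 3, Rao 3, Umar 2, Toma 1. Toma has the fewest and is eliminated.
Round 2: Silva 4, Rao 3, Umar 2. Umar has the fewest and is eliminated.
Round 3: Silva 5, Rao 4. Silva has a majority.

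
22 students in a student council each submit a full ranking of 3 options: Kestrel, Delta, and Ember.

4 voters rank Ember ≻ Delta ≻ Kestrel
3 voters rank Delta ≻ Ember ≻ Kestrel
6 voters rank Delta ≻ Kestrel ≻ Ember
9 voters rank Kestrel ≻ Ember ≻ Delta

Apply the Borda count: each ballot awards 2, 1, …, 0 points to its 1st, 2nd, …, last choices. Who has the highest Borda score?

Borda scores:
  Kestrel: 4·0 + 3·0 + 6·1 + 9·2 = 24
  Delta: 4·1 + 3·2 + 6·2 + 9·0 = 22
  Ember: 4·2 + 3·1 + 6·0 + 9·1 = 20
Kestrel has the highest total.

Kestrel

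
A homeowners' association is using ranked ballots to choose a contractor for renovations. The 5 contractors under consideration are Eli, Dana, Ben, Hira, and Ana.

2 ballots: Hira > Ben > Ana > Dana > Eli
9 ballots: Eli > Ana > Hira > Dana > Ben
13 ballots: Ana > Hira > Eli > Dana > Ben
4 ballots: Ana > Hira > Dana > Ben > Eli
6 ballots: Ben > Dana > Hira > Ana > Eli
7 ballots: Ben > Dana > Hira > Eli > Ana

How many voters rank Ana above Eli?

25

Ballots ranking Ana above Eli: 2+13+4+6 = 25.
Ballots ranking Eli above Ana: 9+7 = 16.
So 25 of 41 voters prefer Ana to Eli.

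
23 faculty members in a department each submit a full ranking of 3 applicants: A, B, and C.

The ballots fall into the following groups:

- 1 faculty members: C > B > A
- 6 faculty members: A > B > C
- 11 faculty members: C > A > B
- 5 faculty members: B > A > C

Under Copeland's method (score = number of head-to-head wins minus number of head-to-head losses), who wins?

Pairwise results:
  A vs B: A wins 17–6.
  A vs C: C wins 12–11.
  B vs C: C wins 12–11.
Copeland scores (wins − losses):
  A: 1 − 1 = 0
  B: 0 − 2 = -2
  C: 2 − 0 = 2
C has the best Copeland score.

C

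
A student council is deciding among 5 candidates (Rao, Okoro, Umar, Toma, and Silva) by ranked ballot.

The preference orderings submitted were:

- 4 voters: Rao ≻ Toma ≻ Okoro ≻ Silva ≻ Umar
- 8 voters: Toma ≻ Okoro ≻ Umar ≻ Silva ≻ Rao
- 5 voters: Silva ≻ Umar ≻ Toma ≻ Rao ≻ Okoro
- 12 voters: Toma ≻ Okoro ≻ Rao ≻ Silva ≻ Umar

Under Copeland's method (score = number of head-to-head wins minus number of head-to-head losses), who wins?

Toma

Pairwise results:
  Rao vs Okoro: Okoro wins 20–9.
  Rao vs Umar: Rao wins 16–13.
  Rao vs Toma: Toma wins 25–4.
  Rao vs Silva: Rao wins 16–13.
  Okoro vs Umar: Okoro wins 24–5.
  Okoro vs Toma: Toma wins 29–0.
  Okoro vs Silva: Okoro wins 24–5.
  Umar vs Toma: Toma wins 24–5.
  Umar vs Silva: Silva wins 21–8.
  Toma vs Silva: Toma wins 24–5.
Copeland scores (wins − losses):
  Rao: 2 − 2 = 0
  Okoro: 3 − 1 = 2
  Umar: 0 − 4 = -4
  Toma: 4 − 0 = 4
  Silva: 1 − 3 = -2
Toma has the best Copeland score.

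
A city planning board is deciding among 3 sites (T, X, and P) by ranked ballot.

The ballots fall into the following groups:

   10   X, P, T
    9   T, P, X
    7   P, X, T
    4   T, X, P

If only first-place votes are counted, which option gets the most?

T

First-place vote totals:
  T: 13
  X: 10
  P: 7
T has the most first-place votes.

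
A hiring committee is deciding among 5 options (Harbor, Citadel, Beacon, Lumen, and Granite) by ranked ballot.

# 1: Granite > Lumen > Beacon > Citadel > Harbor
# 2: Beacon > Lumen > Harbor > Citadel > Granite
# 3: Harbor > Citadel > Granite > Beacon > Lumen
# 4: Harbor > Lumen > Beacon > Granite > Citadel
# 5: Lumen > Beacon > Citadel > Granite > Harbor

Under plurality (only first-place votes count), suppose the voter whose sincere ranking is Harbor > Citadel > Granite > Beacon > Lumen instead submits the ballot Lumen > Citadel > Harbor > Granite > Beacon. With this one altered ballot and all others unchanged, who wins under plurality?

First-place totals with the altered ballot: Harbor 1, Citadel 0, Beacon 1, Lumen 2, Granite 1.
The switch changes the winner from Harbor to Lumen.

Lumen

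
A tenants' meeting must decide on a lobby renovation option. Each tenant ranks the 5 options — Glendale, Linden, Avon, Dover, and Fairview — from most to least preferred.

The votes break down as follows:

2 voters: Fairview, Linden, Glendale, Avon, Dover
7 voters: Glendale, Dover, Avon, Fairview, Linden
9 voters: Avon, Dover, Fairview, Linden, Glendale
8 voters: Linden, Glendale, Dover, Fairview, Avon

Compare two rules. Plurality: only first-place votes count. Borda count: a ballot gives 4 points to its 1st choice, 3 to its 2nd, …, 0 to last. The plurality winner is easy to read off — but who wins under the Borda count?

Dover

Plurality first-place counts: Glendale 7, Linden 8, Avon 9, Dover 0, Fairview 2 → Avon.
Borda totals: Glendale 56, Linden 47, Avon 52, Dover 64, Fairview 41 → Dover.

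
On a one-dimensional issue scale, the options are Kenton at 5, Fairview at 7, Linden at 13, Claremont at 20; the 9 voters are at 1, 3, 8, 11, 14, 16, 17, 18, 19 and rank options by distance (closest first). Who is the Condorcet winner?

With single-peaked preferences on a line, the Condorcet winner is the candidate closest to the median voter.
The median voter (position 14) is closest to Linden at 13.
Check: Linden vs Kenton — voters closer to Linden: 6 of 9.

Linden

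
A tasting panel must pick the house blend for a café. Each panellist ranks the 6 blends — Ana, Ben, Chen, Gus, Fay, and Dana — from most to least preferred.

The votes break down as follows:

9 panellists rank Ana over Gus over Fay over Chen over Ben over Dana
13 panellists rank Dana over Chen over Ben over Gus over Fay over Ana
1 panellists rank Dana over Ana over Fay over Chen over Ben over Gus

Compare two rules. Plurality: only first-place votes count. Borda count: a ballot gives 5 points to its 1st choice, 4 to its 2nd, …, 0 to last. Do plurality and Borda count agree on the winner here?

No

Plurality first-place counts: Ana 9, Ben 0, Chen 0, Gus 0, Fay 0, Dana 14 → Dana.
Borda totals: Ana 49, Ben 49, Chen 72, Gus 62, Fay 43, Dana 70 → Chen.
The two rules disagree: plurality picks Dana, Borda picks Chen.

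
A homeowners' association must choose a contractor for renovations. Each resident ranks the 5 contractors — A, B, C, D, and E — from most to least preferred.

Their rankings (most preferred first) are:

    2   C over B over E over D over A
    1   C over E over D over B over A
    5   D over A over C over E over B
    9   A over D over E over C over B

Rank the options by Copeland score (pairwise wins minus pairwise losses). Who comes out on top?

Pairwise results:
  A vs B: A wins 14–3.
  A vs C: A wins 14–3.
  A vs D: A wins 9–8.
  A vs E: A wins 14–3.
  B vs C: C wins 17–0.
  B vs D: D wins 15–2.
  B vs E: E wins 15–2.
  C vs D: D wins 14–3.
  C vs E: E wins 9–8.
  D vs E: D wins 14–3.
Copeland scores (wins − losses):
  A: 4 − 0 = 4
  B: 0 − 4 = -4
  C: 1 − 3 = -2
  D: 3 − 1 = 2
  E: 2 − 2 = 0
A has the best Copeland score.

A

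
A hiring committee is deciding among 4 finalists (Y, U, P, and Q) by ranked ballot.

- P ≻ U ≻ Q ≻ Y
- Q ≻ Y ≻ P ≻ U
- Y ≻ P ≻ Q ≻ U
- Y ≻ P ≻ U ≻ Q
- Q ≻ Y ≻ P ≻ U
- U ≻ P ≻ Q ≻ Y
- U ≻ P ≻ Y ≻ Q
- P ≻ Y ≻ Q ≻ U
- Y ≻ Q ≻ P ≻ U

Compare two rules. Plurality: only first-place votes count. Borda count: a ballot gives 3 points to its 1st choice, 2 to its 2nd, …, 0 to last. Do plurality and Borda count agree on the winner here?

Plurality first-place counts: Y 3, U 2, P 2, Q 2 → Y.
Borda totals: Y 16, U 9, P 17, Q 12 → P.
The two rules disagree: plurality picks Y, Borda picks P.

No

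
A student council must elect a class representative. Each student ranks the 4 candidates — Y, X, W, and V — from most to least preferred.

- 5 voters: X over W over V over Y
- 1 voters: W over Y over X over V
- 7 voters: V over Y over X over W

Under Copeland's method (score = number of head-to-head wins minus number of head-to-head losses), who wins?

Pairwise results:
  Y vs X: Y wins 8–5.
  Y vs W: Y wins 7–6.
  Y vs V: V wins 12–1.
  X vs W: X wins 12–1.
  X vs V: V wins 7–6.
  W vs V: V wins 7–6.
Copeland scores (wins − losses):
  Y: 2 − 1 = 1
  X: 1 − 2 = -1
  W: 0 − 3 = -3
  V: 3 − 0 = 3
V has the best Copeland score.

V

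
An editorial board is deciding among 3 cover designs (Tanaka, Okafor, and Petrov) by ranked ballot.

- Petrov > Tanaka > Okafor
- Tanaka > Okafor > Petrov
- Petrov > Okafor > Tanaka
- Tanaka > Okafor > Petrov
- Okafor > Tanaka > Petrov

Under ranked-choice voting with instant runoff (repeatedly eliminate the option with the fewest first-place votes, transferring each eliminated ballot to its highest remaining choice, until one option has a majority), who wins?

Tanaka

Round 1: Tanaka 2, Petrov 2, Okafor 1. Okafor has the fewest and is eliminated.
Round 2: Tanaka 3, Petrov 2. Tanaka has a majority.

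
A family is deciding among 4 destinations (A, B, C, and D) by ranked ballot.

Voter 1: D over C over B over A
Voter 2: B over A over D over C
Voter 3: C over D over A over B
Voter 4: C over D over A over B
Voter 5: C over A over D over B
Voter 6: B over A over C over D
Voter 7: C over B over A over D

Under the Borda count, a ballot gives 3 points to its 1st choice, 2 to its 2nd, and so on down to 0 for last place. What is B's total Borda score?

Borda scores:
  A: 0 + 2 + 1 + 1 + 2 + 2 + 1 = 9
  B: 1 + 3 + 0 + 0 + 0 + 3 + 2 = 9
  C: 2 + 0 + 3 + 3 + 3 + 1 + 3 = 15
  D: 3 + 1 + 2 + 2 + 1 + 0 + 0 = 9

9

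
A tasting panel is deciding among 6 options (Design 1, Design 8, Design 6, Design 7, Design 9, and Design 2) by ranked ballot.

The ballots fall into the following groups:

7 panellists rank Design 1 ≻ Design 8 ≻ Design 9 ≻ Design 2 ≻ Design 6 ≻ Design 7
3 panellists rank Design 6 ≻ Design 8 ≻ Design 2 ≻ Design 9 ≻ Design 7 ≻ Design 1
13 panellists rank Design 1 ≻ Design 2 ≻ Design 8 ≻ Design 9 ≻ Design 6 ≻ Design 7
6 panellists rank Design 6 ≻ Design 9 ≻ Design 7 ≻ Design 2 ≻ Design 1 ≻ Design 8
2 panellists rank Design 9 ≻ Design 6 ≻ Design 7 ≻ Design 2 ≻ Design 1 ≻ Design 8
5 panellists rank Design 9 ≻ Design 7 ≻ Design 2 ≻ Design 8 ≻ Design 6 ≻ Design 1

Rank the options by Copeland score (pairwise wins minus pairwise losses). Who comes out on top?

Pairwise results:
  Design 1 vs Design 8: Design 1 wins 28–8.
  Design 1 vs Design 6: Design 1 wins 20–16.
  Design 1 vs Design 7: Design 1 wins 20–16.
  Design 1 vs Design 9: Design 1 wins 20–16.
  Design 1 vs Design 2: Design 1 wins 20–16.
  Design 8 vs Design 6: Design 8 wins 25–11.
  Design 8 vs Design 7: Design 8 wins 23–13.
  Design 8 vs Design 9: Design 8 wins 23–13.
  Design 8 vs Design 2: Design 2 wins 26–10.
  Design 6 vs Design 7: Design 6 wins 31–5.
  Design 6 vs Design 9: Design 9 wins 27–9.
  Design 6 vs Design 2: Design 2 wins 25–11.
  Design 7 vs Design 9: Design 9 wins 36–0.
  Design 7 vs Design 2: Design 2 wins 23–13.
  Design 9 vs Design 2: Design 9 wins 20–16.
Copeland scores (wins − losses):
  Design 1: 5 − 0 = 5
  Design 8: 3 − 2 = 1
  Design 6: 1 − 4 = -3
  Design 7: 0 − 5 = -5
  Design 9: 3 − 2 = 1
  Design 2: 3 − 2 = 1
Design 1 has the best Copeland score.

Design 1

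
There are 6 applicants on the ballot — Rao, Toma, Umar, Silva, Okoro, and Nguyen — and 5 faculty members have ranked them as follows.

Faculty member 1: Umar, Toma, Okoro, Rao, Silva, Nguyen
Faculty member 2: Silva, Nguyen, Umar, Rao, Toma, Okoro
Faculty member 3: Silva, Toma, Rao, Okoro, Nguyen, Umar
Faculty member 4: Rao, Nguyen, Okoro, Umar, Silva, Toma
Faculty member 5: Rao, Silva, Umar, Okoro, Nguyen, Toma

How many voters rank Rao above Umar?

3

Ballots ranking Rao above Umar: 3.
Ballots ranking Umar above Rao: 2.
So 3 of 5 voters prefer Rao to Umar.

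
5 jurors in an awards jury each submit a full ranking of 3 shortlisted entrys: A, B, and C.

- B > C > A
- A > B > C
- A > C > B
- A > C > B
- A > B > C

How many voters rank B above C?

3

Ballots ranking B above C: 3.
Ballots ranking C above B: 2.
So 3 of 5 voters prefer B to C.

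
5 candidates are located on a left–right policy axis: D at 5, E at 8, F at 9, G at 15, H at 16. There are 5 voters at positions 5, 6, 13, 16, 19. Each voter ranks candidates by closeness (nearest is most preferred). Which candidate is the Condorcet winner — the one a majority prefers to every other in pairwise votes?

With single-peaked preferences on a line, the Condorcet winner is the candidate closest to the median voter.
The median voter (position 13) is closest to G at 15.
Check: G vs D — voters closer to G: 3 of 5.

G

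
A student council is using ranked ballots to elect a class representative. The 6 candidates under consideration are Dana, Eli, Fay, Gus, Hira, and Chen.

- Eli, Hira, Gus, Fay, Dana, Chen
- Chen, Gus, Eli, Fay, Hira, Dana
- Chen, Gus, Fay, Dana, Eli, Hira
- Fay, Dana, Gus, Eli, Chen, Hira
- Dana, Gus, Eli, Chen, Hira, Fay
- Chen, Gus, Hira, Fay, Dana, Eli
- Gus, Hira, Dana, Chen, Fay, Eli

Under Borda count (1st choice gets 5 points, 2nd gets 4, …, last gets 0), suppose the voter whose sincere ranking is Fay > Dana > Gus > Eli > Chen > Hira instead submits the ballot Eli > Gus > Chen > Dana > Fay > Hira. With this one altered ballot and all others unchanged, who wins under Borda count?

Gus

Borda totals with the altered ballot: Dana 14, Eli 17, Fay 11, Gus 28, Hira 13, Chen 22.
The winner is unchanged: still Gus.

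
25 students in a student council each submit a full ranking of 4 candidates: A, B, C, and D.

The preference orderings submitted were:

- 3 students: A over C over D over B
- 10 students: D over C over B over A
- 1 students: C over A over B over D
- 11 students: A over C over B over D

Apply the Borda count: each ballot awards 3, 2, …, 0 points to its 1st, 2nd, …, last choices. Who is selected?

C

Borda scores:
  A: 3·3 + 10·0 + 2 + 11·3 = 44
  B: 3·0 + 10·1 + 1 + 11·1 = 22
  C: 3·2 + 10·2 + 3 + 11·2 = 51
  D: 3·1 + 10·3 + 0 + 11·0 = 33
C has the highest total.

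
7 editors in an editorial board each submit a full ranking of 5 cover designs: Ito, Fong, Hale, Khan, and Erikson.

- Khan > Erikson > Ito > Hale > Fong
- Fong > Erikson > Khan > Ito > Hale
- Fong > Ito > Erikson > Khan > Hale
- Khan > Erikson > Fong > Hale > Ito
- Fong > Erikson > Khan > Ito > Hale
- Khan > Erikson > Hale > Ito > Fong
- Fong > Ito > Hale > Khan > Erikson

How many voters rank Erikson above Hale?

Ballots ranking Erikson above Hale: 6.
Ballots ranking Hale above Erikson: 1.
So 6 of 7 voters prefer Erikson to Hale.

6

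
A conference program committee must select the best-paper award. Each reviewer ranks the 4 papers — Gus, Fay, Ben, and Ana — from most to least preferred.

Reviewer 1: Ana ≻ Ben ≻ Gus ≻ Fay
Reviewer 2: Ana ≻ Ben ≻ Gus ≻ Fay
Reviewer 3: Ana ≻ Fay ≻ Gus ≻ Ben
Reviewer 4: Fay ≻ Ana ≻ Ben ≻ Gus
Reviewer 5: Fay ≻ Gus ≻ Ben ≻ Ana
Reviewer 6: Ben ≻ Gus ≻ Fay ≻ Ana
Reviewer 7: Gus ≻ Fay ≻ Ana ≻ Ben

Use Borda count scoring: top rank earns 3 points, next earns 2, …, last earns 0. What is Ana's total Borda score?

12

Borda scores:
  Gus: 1 + 1 + 1 + 0 + 2 + 2 + 3 = 10
  Fay: 0 + 0 + 2 + 3 + 3 + 1 + 2 = 11
  Ben: 2 + 2 + 0 + 1 + 1 + 3 + 0 = 9
  Ana: 3 + 3 + 3 + 2 + 0 + 0 + 1 = 12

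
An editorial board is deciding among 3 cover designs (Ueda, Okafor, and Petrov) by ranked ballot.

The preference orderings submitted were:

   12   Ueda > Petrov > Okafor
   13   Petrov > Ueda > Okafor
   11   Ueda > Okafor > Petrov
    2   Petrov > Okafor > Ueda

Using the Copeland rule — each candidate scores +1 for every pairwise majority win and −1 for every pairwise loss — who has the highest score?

Ueda

Pairwise results:
  Ueda vs Okafor: Ueda wins 36–2.
  Ueda vs Petrov: Ueda wins 23–15.
  Okafor vs Petrov: Petrov wins 27–11.
Copeland scores (wins − losses):
  Ueda: 2 − 0 = 2
  Okafor: 0 − 2 = -2
  Petrov: 1 − 1 = 0
Ueda has the best Copeland score.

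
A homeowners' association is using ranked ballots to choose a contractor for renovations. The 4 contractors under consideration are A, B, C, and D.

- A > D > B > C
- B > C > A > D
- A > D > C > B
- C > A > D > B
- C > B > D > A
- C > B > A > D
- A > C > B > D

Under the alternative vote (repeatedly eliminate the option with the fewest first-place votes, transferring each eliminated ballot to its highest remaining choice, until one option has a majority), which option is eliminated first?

D

Round 1: A 3, C 3, B 1, D 0. D has the fewest and is eliminated.
Round 2: A 3, C 3, B 1. B has the fewest and is eliminated.
Round 3: C 4, A 3. C has a majority.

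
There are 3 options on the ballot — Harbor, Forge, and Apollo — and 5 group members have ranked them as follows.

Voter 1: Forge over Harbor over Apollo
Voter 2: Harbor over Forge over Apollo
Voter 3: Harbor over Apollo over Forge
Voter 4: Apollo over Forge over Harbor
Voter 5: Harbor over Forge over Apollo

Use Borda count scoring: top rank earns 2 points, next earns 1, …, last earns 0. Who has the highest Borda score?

Borda scores:
  Harbor: 1 + 2 + 2 + 0 + 2 = 7
  Forge: 2 + 1 + 0 + 1 + 1 = 5
  Apollo: 0 + 0 + 1 + 2 + 0 = 3
Harbor has the highest total.

Harbor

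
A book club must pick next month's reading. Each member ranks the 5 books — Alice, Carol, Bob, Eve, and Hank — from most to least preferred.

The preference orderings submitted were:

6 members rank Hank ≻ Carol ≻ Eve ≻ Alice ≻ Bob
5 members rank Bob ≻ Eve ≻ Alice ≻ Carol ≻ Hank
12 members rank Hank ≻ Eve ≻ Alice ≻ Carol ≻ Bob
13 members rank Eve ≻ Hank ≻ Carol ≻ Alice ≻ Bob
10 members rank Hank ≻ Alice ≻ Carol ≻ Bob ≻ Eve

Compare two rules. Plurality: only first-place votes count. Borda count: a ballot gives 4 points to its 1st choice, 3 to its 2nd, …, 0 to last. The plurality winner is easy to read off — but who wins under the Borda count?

Hank

Plurality first-place counts: Alice 0, Carol 0, Bob 5, Eve 13, Hank 28 → Hank.
Borda totals: Alice 83, Carol 81, Bob 30, Eve 115, Hank 151 → Hank.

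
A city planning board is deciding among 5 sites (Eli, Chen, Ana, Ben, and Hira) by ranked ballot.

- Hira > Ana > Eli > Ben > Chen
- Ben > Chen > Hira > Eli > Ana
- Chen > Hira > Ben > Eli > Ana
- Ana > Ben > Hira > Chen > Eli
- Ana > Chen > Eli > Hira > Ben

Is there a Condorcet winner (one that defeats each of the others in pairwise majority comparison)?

No

Head-to-head results (5 voters total):
Eli vs Chen: Chen wins 4–1.
Eli vs Ana: Ana wins 3–2.
Eli vs Ben: Ben wins 3–2.
Eli vs Hira: Hira wins 4–1.
Chen vs Ana: Ana wins 3–2.
Chen vs Ben: Ben wins 3–2.
Chen vs Hira: Chen wins 3–2.
Ana vs Ben: Ana wins 3–2.
Ana vs Hira: Hira wins 3–2.
Ben vs Hira: Hira wins 3–2.
No candidate beats all others: Chen beats Hira beats Ana beats Chen, a majority cycle.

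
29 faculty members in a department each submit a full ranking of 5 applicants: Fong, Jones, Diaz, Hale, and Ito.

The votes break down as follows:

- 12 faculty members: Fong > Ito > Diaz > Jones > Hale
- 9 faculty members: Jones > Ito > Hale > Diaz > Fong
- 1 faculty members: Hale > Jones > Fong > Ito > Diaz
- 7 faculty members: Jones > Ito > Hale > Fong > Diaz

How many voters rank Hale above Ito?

1

Ballots ranking Hale above Ito: 1.
Ballots ranking Ito above Hale: 12+9+7 = 28.
So 1 of 29 voters prefer Hale to Ito.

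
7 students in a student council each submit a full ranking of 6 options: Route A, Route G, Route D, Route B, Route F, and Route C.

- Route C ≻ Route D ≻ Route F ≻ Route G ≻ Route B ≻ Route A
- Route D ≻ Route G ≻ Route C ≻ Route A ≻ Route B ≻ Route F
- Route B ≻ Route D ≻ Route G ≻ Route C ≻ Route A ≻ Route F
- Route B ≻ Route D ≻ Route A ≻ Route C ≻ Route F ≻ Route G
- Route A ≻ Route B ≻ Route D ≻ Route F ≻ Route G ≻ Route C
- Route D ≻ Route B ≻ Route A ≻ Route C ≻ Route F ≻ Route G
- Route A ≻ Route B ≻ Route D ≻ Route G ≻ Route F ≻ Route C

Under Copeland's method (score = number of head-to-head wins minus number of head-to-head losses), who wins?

Route B

Pairwise results:
  Route A vs Route G: Route A wins 4–3.
  Route A vs Route D: Route D wins 5–2.
  Route A vs Route B: Route B wins 4–3.
  Route A vs Route F: Route A wins 6–1.
  Route A vs Route C: Route A wins 4–3.
  Route G vs Route D: Route D wins 7–0.
  Route G vs Route B: Route B wins 5–2.
  Route G vs Route F: Route F wins 4–3.
  Route G vs Route C: Route G wins 4–3.
  Route D vs Route B: Route B wins 4–3.
  Route D vs Route F: Route D wins 7–0.
  Route D vs Route C: Route D wins 6–1.
  Route B vs Route F: Route B wins 6–1.
  Route B vs Route C: Route B wins 5–2.
  Route F vs Route C: Route C wins 5–2.
Copeland scores (wins − losses):
  Route A: 3 − 2 = 1
  Route G: 1 − 4 = -3
  Route D: 4 − 1 = 3
  Route B: 5 − 0 = 5
  Route F: 1 − 4 = -3
  Route C: 1 − 4 = -3
Route B has the best Copeland score.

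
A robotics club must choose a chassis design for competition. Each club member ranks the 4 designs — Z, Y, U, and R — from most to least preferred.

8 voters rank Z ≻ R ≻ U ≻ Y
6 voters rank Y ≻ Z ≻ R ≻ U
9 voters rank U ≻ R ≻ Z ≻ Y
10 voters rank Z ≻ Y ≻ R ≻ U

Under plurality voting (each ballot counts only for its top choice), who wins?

Z

First-place vote totals:
  Z: 18
  Y: 6
  U: 9
  R: 0
Z has the most first-place votes.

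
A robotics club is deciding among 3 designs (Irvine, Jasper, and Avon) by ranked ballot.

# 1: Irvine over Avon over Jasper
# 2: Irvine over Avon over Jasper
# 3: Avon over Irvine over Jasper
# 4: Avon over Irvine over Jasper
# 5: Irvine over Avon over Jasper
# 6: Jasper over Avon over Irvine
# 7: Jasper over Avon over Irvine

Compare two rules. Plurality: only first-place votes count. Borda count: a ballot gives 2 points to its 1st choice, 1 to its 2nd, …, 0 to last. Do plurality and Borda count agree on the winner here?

No

Plurality first-place counts: Irvine 3, Jasper 2, Avon 2 → Irvine.
Borda totals: Irvine 8, Jasper 4, Avon 9 → Avon.
The two rules disagree: plurality picks Irvine, Borda picks Avon.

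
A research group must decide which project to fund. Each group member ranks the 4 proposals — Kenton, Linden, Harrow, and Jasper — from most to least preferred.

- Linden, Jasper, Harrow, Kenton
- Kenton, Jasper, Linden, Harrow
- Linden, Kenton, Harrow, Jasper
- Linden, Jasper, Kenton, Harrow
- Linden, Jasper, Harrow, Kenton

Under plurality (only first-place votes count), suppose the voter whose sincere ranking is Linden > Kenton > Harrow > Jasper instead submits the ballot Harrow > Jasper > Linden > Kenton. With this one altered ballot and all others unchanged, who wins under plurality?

Linden

First-place totals with the altered ballot: Kenton 1, Linden 3, Harrow 1, Jasper 0.
The winner is unchanged: still Linden.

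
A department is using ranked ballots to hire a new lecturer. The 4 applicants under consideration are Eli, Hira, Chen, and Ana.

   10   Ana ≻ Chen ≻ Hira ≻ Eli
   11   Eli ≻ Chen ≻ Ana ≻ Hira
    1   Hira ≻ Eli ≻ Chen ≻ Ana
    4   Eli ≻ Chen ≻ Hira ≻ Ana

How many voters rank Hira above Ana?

Ballots ranking Hira above Ana: 1+4 = 5.
Ballots ranking Ana above Hira: 10+11 = 21.
So 5 of 26 voters prefer Hira to Ana.

5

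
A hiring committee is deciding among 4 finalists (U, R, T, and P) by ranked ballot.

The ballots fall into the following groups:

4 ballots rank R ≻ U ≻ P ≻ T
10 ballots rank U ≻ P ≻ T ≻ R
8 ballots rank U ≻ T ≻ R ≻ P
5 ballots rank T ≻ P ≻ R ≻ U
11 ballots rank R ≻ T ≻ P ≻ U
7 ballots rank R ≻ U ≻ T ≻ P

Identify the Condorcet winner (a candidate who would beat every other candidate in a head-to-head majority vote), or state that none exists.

Head-to-head results (45 voters total):
U vs R: R wins 27–18.
U vs T: U wins 29–16.
U vs P: U wins 29–16.
R vs T: T wins 23–22.
R vs P: R wins 30–15.
T vs P: T wins 31–14.
No candidate beats all others: U beats T beats R beats U, a majority cycle.

No Condorcet winner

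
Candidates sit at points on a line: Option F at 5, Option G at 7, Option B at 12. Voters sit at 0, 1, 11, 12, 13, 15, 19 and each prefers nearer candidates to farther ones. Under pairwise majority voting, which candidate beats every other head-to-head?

Option B

With single-peaked preferences on a line, the Condorcet winner is the candidate closest to the median voter.
The median voter (position 12) is closest to Option B at 12.
Check: Option B vs Option F — voters closer to Option B: 5 of 7.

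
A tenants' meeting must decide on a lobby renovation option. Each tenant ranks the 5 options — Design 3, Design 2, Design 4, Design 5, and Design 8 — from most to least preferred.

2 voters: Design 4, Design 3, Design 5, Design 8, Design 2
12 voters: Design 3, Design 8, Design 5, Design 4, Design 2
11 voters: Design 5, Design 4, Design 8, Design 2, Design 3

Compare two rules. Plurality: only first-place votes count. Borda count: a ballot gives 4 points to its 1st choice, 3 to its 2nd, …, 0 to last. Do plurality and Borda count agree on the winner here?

No

Plurality first-place counts: Design 3 12, Design 2 0, Design 4 2, Design 5 11, Design 8 0 → Design 3.
Borda totals: Design 3 54, Design 2 11, Design 4 53, Design 5 72, Design 8 60 → Design 5.
The two rules disagree: plurality picks Design 3, Borda picks Design 5.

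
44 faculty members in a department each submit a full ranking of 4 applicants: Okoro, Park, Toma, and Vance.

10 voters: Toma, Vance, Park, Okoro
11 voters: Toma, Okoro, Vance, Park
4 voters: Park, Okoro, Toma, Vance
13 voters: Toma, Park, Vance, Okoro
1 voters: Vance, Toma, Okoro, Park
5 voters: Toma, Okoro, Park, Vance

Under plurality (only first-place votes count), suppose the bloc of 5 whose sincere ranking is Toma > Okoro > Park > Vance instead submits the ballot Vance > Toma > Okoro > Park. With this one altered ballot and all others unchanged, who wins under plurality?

Toma

First-place totals with the altered ballot: Okoro 0, Park 4, Toma 34, Vance 6.
The winner is unchanged: still Toma.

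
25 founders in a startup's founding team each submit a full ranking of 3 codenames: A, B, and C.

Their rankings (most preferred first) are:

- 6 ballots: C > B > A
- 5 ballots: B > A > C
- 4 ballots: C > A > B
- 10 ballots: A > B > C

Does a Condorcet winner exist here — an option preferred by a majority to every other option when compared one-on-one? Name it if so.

Head-to-head results (25 voters total):
A vs B: A wins 14–11.
A vs C: A wins 15–10.
B vs C: B wins 15–10.
A beats each rival — B (14–11), C (15–10) — so A is the Condorcet winner.

A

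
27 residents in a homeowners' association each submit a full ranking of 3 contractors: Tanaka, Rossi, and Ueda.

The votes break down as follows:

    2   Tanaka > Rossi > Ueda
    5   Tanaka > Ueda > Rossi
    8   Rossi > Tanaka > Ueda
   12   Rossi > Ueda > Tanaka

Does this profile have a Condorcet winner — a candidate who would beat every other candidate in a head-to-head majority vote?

Yes

Head-to-head results (27 voters total):
Tanaka vs Rossi: Rossi wins 20–7.
Tanaka vs Ueda: Tanaka wins 15–12.
Rossi vs Ueda: Rossi wins 22–5.
Rossi beats each rival — Tanaka (20–7), Ueda (22–5) — so Rossi is the Condorcet winner.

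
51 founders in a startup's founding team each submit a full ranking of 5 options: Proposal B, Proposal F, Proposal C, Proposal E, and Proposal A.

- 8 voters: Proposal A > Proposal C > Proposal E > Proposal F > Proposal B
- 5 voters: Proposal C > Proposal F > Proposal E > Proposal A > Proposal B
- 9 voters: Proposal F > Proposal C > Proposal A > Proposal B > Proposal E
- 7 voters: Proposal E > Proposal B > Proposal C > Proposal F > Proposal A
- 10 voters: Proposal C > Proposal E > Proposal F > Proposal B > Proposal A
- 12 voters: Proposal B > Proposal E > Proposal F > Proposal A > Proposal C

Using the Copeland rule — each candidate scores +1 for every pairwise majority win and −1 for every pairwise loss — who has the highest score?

Pairwise results:
  Proposal B vs Proposal F: Proposal F wins 32–19.
  Proposal B vs Proposal C: Proposal C wins 32–19.
  Proposal B vs Proposal E: Proposal E wins 30–21.
  Proposal B vs Proposal A: Proposal B wins 29–22.
  Proposal F vs Proposal C: Proposal C wins 30–21.
  Proposal F vs Proposal E: Proposal E wins 37–14.
  Proposal F vs Proposal A: Proposal F wins 43–8.
  Proposal C vs Proposal E: Proposal C wins 32–19.
  Proposal C vs Proposal A: Proposal C wins 31–20.
  Proposal E vs Proposal A: Proposal E wins 34–17.
Copeland scores (wins − losses):
  Proposal B: 1 − 3 = -2
  Proposal F: 2 − 2 = 0
  Proposal C: 4 − 0 = 4
  Proposal E: 3 − 1 = 2
  Proposal A: 0 − 4 = -4
Proposal C has the best Copeland score.

Proposal C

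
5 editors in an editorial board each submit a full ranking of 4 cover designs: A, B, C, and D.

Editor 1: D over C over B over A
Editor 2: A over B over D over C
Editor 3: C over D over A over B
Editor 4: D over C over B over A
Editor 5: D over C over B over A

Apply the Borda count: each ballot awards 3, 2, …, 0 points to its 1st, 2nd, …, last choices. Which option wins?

D

Borda scores:
  A: 0 + 3 + 1 + 0 + 0 = 4
  B: 1 + 2 + 0 + 1 + 1 = 5
  C: 2 + 0 + 3 + 2 + 2 = 9
  D: 3 + 1 + 2 + 3 + 3 = 12
D has the highest total.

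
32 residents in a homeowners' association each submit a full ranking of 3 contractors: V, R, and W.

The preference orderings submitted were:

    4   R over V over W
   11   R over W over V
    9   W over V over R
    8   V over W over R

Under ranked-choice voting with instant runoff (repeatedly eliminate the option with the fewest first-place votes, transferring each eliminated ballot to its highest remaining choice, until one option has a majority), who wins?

W

Round 1: R 15, W 9, V 8. V has the fewest and is eliminated.
Round 2: W 17, R 15. W has a majority.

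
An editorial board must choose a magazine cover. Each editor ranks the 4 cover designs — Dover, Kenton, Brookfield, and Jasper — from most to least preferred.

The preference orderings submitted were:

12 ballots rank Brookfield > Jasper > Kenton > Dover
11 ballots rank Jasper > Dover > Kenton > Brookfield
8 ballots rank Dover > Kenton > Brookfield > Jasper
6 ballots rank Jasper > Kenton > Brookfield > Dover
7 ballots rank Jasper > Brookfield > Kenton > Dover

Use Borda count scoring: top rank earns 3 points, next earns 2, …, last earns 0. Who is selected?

Borda scores:
  Dover: 12·0 + 11·2 + 8·3 + 6·0 + 7·0 = 46
  Kenton: 12·1 + 11·1 + 8·2 + 6·2 + 7·1 = 58
  Brookfield: 12·3 + 11·0 + 8·1 + 6·1 + 7·2 = 64
  Jasper: 12·2 + 11·3 + 8·0 + 6·3 + 7·3 = 96
Jasper has the highest total.

Jasper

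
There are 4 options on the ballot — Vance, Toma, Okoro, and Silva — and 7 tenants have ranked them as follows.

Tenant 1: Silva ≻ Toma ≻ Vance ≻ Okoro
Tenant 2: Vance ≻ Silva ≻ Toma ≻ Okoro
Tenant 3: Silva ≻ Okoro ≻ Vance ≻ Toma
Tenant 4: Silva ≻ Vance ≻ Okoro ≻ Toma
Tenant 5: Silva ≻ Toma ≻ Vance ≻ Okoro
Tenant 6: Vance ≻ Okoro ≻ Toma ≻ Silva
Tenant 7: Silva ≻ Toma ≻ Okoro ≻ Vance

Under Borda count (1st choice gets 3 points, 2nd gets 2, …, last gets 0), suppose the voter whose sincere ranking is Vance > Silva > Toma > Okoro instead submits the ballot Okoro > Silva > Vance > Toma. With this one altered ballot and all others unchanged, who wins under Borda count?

Silva

Borda totals with the altered ballot: Vance 9, Toma 7, Okoro 9, Silva 17.
The winner is unchanged: still Silva.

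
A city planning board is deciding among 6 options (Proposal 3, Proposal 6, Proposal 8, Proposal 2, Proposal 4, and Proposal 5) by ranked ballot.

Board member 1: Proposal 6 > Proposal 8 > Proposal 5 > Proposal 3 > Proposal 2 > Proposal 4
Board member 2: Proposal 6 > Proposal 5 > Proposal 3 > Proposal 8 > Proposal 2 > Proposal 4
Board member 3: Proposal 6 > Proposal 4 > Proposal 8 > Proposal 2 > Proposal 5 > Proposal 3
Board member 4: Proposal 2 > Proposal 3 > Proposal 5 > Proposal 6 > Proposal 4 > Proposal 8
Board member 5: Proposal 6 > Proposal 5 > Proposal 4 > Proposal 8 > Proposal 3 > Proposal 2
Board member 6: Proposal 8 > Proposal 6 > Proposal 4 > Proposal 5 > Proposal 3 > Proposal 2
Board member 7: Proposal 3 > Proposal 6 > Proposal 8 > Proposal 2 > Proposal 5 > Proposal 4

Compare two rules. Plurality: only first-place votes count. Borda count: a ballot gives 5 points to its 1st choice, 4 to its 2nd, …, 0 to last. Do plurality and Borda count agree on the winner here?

Yes

Plurality first-place counts: Proposal 3 1, Proposal 6 4, Proposal 8 1, Proposal 2 1, Proposal 4 0, Proposal 5 0 → Proposal 6.
Borda totals: Proposal 3 16, Proposal 6 30, Proposal 8 19, Proposal 2 11, Proposal 4 11, Proposal 5 18 → Proposal 6.
The two rules agree on Proposal 6.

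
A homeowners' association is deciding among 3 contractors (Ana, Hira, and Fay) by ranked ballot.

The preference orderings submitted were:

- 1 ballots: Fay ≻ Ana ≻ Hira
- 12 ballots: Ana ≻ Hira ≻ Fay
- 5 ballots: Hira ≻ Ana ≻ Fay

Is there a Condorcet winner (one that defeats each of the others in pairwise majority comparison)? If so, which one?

Head-to-head results (18 voters total):
Ana vs Hira: Ana wins 13–5.
Ana vs Fay: Ana wins 17–1.
Hira vs Fay: Hira wins 17–1.
Ana beats each rival — Hira (13–5), Fay (17–1) — so Ana is the Condorcet winner.

Ana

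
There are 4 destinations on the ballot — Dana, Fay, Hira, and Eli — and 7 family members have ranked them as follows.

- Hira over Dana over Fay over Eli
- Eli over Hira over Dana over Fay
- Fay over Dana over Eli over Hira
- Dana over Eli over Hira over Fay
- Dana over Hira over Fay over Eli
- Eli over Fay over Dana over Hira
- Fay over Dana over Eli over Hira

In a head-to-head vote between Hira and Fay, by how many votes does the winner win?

Ballots ranking Hira above Fay: 4.
Ballots ranking Fay above Hira: 3.
Hira wins 4–3, a margin of 1.

1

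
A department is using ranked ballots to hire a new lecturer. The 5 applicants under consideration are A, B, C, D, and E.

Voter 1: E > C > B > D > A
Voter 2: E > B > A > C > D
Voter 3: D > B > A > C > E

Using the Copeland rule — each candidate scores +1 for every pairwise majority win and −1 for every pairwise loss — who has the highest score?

Pairwise results:
  A vs B: B wins 3–0.
  A vs C: A wins 2–1.
  A vs D: D wins 2–1.
  A vs E: E wins 2–1.
  B vs C: B wins 2–1.
  B vs D: B wins 2–1.
  B vs E: E wins 2–1.
  C vs D: C wins 2–1.
  C vs E: E wins 2–1.
  D vs E: E wins 2–1.
Copeland scores (wins − losses):
  A: 1 − 3 = -2
  B: 3 − 1 = 2
  C: 1 − 3 = -2
  D: 1 − 3 = -2
  E: 4 − 0 = 4
E has the best Copeland score.

E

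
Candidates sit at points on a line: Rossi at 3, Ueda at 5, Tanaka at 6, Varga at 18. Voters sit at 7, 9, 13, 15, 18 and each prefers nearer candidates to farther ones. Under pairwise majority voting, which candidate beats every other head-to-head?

Varga

With single-peaked preferences on a line, the Condorcet winner is the candidate closest to the median voter.
The median voter (position 13) is closest to Varga at 18.
Check: Varga vs Tanaka — voters closer to Varga: 3 of 5.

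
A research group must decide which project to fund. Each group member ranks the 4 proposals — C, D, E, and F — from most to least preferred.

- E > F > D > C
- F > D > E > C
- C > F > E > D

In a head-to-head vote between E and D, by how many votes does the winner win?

Ballots ranking E above D: 2.
Ballots ranking D above E: 1.
E wins 2–1, a margin of 1.

1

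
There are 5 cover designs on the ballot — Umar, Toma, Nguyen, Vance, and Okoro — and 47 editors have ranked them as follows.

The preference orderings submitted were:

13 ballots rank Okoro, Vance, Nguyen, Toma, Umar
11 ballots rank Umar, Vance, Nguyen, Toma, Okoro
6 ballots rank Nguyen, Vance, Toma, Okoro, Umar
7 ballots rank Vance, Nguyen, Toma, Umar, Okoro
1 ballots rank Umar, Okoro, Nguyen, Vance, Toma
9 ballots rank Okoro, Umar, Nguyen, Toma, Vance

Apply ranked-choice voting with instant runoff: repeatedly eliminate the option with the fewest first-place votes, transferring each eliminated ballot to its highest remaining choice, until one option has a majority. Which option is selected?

Round 1: Okoro 22, Umar 12, Vance 7, Nguyen 6, Toma 0. Toma has the fewest and is eliminated.
Round 2: Okoro 22, Umar 12, Vance 7, Nguyen 6. Nguyen has the fewest and is eliminated.
Round 3: Okoro 22, Vance 13, Umar 12. Umar has the fewest and is eliminated.
Round 4: Vance 24, Okoro 23. Vance has a majority.

Vance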